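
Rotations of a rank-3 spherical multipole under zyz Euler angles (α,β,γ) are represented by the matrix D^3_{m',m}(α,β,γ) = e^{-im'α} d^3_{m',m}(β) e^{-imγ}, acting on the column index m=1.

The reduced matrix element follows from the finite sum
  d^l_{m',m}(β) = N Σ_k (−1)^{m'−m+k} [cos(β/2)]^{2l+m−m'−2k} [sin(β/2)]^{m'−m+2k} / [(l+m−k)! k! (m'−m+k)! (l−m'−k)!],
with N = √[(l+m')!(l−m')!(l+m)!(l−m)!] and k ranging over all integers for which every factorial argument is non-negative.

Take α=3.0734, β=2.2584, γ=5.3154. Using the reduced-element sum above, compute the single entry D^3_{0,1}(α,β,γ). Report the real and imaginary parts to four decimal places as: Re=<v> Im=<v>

Re=0.1925 Im=0.2795

D^3_{0,1}(3.0734,2.2584,5.3154) = e^{-i·0·3.0734}·d^3_{0,1}(2.2584)·e^{-i·1·5.3154}. Compute d first:
With c≡cos(β/2)=0.427383 and s≡sin(β/2)=0.904071, N=[6·6·24·2]^{1/2}=41.569219
k∈{1,2,3} keeps every argument non-negative
  k=1: (−1)^0·41.5692/(12)·0.4274^5·0.9041^1 = +0.044656
  k=2: (−1)^1·41.5692/(4)·0.4274^3·0.9041^3 = -0.599475
  k=3: (−1)^2·41.5692/(12)·0.4274^1·0.9041^5 = +0.894169
d^3_{0,1}(2.2584) = +0.044656 -0.599475 +0.894169 = +0.339350
Phases: e^{-i·(0)·3.0734}=+1.000000+0.000000i, e^{-i·(1)·5.3154}=+0.567125+0.823632i ⇒ D=+0.192454+0.279500i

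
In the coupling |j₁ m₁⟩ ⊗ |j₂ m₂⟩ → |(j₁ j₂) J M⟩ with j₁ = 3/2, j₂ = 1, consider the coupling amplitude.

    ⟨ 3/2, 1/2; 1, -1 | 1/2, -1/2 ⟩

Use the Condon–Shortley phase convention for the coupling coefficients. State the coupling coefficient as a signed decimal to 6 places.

j₁+j₂−J=2  J+j₁−j₂=1  J−j₁+j₂=0  j₁+j₂+J+1=4
(j₁±m₁, j₂±m₂, J±M) = (2,1,0,2,0,1)
P² = 2/3
sum k=0..0:
  [0] +1/2 = 1/2
S = 1/2
C² = P²·S² = 1/6 ; C = +0.408248

+√(1/6) = +0.408248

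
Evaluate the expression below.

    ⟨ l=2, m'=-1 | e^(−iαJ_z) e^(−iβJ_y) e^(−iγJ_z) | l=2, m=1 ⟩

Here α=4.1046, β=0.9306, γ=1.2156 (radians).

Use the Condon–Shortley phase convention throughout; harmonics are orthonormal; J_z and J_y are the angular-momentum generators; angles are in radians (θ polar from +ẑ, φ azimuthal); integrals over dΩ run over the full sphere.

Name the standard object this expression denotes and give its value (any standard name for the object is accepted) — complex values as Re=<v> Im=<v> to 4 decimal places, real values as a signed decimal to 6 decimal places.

This is a Wigner D-matrix element — the rotation-matrix element ⟨l m'| R(α,β,γ) |l m⟩ in the angular-momentum basis.
D^2_{-1,1}(4.1046,0.9306,1.2156) = e^{-i·-1·4.1046}·d^2_{-1,1}(0.9306)·e^{-i·1·1.2156}. Compute d first:
Half-angle: c=0.893687, s=0.448691. N=√(1·6·6·1)=6.000000
k: max(0,(1)−(-1))=2 … min(2+(1),2−(-1))=3
  k=2: (−1)^0·6.0000/(2)·0.8937^2·0.4487^2 = +0.482377
  k=3: (−1)^1·6.0000/(6)·0.8937^0·0.4487^4 = -0.040531
d^2_{-1,1}(0.9306) = +0.482377 -0.040531 = +0.441846
Attach z-rotation phases: D = e^{-i(-1)(4.1046)}·(+0.441846)·e^{-i(1)(1.2156)} = -0.427825+0.110424i

Wigner D-matrix element, Re=-0.4278 Im=0.1104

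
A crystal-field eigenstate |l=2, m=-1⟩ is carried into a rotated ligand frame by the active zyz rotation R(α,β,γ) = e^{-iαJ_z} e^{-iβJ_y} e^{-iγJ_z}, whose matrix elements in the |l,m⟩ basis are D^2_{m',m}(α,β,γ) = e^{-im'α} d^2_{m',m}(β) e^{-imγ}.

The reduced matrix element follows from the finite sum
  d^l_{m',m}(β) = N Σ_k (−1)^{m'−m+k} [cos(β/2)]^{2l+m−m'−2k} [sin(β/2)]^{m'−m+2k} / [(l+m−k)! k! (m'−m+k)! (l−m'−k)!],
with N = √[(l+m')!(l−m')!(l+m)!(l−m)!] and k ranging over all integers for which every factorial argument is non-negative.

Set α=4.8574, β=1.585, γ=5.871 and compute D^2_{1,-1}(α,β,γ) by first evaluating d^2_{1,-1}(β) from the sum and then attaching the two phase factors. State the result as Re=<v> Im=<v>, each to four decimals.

Re=0.2605 Im=0.4182

Split into d^2_{1,-1}(β=1.5850) × two z-phases.
c=cos(1.585000/2)=0.702067, s=sin(1.585000/2)=0.712111; N=√[6·1·1·6]=6.000000
k: max(0,(-1)−(1))=0 … min(2+(-1),2−(1))=1
  k=0: (−1)^2·6.0000/(2)·0.7021^2·0.7121^2 = +0.749849
  k=1: (−1)^3·6.0000/(6)·0.7021^0·0.7121^4 = -0.257152
d^2_{1,-1}(1.5850) = +0.749849 -0.257152 = +0.492697
Attach z-rotation phases: D = e^{-i(1)(4.8574)}·(+0.492697)·e^{-i(-1)(5.8710)} = +0.260542+0.418172i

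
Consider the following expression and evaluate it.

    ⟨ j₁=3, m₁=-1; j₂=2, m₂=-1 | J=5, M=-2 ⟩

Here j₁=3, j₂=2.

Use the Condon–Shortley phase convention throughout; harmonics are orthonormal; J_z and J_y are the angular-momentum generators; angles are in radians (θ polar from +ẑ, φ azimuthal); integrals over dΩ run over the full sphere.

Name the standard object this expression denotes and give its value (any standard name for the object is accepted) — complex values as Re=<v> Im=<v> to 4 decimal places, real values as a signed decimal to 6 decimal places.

This is a Clebsch–Gordan (vector-coupling) coefficient.
triangle: 0!·6!·4!/11! = 17280/39916800
(j±m)!: 2!·4!·1!·3!·3!·7! = 8709120
prefactor² = (2J+1)·Δ·N² = 41472
  k=0: +1/(0!·0!·4!·1!·2!·3!) = 1/288
Σ = 1/288  ⇒  CG² = 41472·(1/288)² = 1/2
CG = +√(1/2) = +0.707107

Clebsch–Gordan coefficient, +√(1/2) ≈ +0.707107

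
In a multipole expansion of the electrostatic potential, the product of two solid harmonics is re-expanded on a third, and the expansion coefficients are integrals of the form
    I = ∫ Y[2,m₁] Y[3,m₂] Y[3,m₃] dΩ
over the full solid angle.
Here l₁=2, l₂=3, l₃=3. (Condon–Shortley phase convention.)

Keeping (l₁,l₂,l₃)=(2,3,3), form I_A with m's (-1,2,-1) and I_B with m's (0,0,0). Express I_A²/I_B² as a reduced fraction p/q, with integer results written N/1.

l's match ⇒ only the (l;m) 3-j factors differ between A and B.
A: triangle coeff Δ(2,3,3) = 1/3780; Σ_t [1,2]: t=1:−1/48 t=2:+1/12 = 1/16; (3j)²=1/28 [(2 3 3; -1 2 -1)], sign=+1
B: triangle coeff Δ(2,3,3) = 1/3780; Σ_t [0,2]: t=0:+1/24 t=1:−1/4 t=2:+1/24 = -1/6; (3j)²=4/105 [(2 3 3; 0 0 0)], sign=+1
I_A²/I_B² = (1/28)/(4/105) = 15/16

15/16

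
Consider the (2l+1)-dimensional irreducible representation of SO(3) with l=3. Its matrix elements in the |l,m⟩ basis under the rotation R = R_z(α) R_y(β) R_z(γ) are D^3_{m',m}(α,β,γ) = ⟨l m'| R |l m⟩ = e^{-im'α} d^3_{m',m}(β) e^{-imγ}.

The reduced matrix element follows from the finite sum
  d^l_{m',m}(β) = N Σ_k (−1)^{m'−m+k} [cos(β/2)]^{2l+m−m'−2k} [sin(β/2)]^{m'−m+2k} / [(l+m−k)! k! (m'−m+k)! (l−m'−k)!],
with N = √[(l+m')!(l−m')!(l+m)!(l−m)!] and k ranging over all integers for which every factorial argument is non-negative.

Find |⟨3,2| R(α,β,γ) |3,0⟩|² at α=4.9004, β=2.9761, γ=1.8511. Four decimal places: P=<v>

Split into d^3_{2,0}(β=2.9761) × two z-phases.
c=cos(2.976100/2)=0.082652, s=sin(2.976100/2)=0.996578; N=√[120·1·6·6]=65.726707
Admissible k: 0..1 (factorial args all ≥0)
  k=0: (−1)^2·65.7267/(12)·0.0827^4·0.9966^2 = +0.000254
  k=1: (−1)^3·65.7267/(12)·0.0827^2·0.9966^4 = -0.036907
d^3_{2,0}(2.9761) = +0.000254 -0.036907 = -0.036653
|D^3_{2,0}|² = |d^3_{2,0}(β)|² = (-0.036653)² = 0.001343 (the z-rotation phases have unit modulus)

P=0.0013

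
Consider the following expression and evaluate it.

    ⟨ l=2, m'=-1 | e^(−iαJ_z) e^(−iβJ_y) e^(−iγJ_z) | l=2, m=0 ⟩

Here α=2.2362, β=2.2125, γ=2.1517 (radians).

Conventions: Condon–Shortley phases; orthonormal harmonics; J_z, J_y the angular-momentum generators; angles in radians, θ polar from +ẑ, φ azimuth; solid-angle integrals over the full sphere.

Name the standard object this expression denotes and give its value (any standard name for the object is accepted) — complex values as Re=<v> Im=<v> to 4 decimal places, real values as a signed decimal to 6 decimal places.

Wigner D-matrix element, Re=0.3626 Im=-0.4620

This is a Wigner D-matrix element — the rotation-matrix element ⟨l m'| R(α,β,γ) |l m⟩ in the angular-momentum basis.
Split into d^2_{-1,0}(β=2.2125) × two z-phases.
c=cos(2.212500/2)=0.448017, s=sin(2.212500/2)=0.894025; N=√[1·6·2·2]=4.898979
k: max(0,(0)−(-1))=1 … min(2+(0),2−(-1))=2
  k=1: (−1)^0·4.8990/(2)·0.4480^3·0.8940^1 = +0.196929
  k=2: (−1)^1·4.8990/(2)·0.4480^1·0.8940^3 = -0.784186
d^2_{-1,0}(2.2125) = +0.196929 -0.784186 = -0.587257
Phases: e^{-i·(-1)·2.2362}=-0.617377+0.786668i, e^{-i·(0)·2.1517}=+1.000000+0.000000i ⇒ D=+0.362559-0.461976i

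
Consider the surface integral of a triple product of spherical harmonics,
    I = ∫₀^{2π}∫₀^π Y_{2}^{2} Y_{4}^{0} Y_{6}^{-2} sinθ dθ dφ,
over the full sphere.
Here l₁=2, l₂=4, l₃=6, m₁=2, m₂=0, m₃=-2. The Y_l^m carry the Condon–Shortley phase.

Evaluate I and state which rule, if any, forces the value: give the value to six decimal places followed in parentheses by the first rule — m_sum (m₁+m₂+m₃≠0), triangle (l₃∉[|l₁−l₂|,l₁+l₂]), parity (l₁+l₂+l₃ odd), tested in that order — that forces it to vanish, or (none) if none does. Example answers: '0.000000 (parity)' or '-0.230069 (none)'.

0.133065 (none)

Rules hold: Σm=0, L=12 even, 2≤6≤6.
N = 5·9·13 = 585
Δ = 0!·4!·8!/13! = 1/6435
Racah Σ t=0..0: t=0:+1/2304 = 1/2304
⇒ 3j(2 4 6; 0 0 0)² = 5/143, sgn +1
Racah Σ t=0..0: t=0:+1/13824 = 1/13824
⇒ 3j(2 4 6; 2 0 -2)² = 14/1287, sgn +1
4πI² = N·(3j₀)²·(3jₘ)² = 350/1573
I = +1·√(0.222505/4π) = 0.13306527
No selection rule forces the value: the integral is nonzero (none).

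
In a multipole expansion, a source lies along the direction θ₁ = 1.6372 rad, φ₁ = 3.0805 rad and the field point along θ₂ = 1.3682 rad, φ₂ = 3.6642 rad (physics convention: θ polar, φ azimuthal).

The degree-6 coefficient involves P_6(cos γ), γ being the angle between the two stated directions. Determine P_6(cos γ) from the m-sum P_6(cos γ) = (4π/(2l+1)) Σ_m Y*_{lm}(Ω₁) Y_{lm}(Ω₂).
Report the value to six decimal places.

Summing Y*_{l m}(θ₁,φ₁)·Y_{l m}(θ₂,φ₂) over m ∈ [−6, 6]; prefactor 4π/(2·6+1) = 0.966644:
  [-6]  conj(Y_{6,-6})(Ω₁) = +0.445061-0.170862i ; Y_{6,-6}(Ω₂) = -0.426745-0.002539i ; Δ = -0.190361+0.071784i
  [-5]  conj(Y_{6,-5})(Ω₁) = +0.104740-0.033028i ; Y_{6,-5}(Ω₂) = +0.262227+0.153135i ; Δ = +0.032523+0.007379i
  [-4]  conj(Y_{6,-4})(Ω₁) = -0.326520+0.081419i ; Y_{6,-4}(Ω₂) = +0.090468+0.158139i ; Δ = -0.042415-0.044270i
  [-3]  conj(Y_{6,-3})(Ω₁) = -0.124611+0.023098i ; Y_{6,-3}(Ω₂) = +0.000936-0.314705i ; Δ = +0.007152+0.039237i
  [-2]  conj(Y_{6,-2})(Ω₁) = +0.296542-0.036415i ; Y_{6,-2}(Ω₂) = +0.051009-0.087947i ; Δ = +0.011924-0.027937i
  [-1]  conj(Y_{6,-1})(Ω₁) = +0.132549-0.008108i ; Y_{6,-1}(Ω₂) = -0.270151+0.155615i ; Δ = -0.034546+0.022817i
  [+0]  conj(Y_{6,0})(Ω₁) = -0.288844-0.000000i ; Y_{6,0}(Ω₂) = -0.079455+0.000000i ; Δ = +0.022950+0.000000i
  [+1]  conj(Y_{6,1})(Ω₁) = -0.132549-0.008108i ; Y_{6,1}(Ω₂) = +0.270151+0.155615i ; Δ = -0.034546-0.022817i
  [+2]  conj(Y_{6,2})(Ω₁) = +0.296542+0.036415i ; Y_{6,2}(Ω₂) = +0.051009+0.087947i ; Δ = +0.011924+0.027937i
  [+3]  conj(Y_{6,3})(Ω₁) = +0.124611+0.023098i ; Y_{6,3}(Ω₂) = -0.000936-0.314705i ; Δ = +0.007152-0.039237i
  [+4]  conj(Y_{6,4})(Ω₁) = -0.326520-0.081419i ; Y_{6,4}(Ω₂) = +0.090468-0.158139i ; Δ = -0.042415+0.044270i
  [+5]  conj(Y_{6,5})(Ω₁) = -0.104740-0.033028i ; Y_{6,5}(Ω₂) = -0.262227+0.153135i ; Δ = +0.032523-0.007379i
  [+6]  conj(Y_{6,6})(Ω₁) = +0.445061+0.170862i ; Y_{6,6}(Ω₂) = -0.426745+0.002539i ; Δ = -0.190361-0.071784i
Accumulated sum -0.408496+0.000000i; after 4π/(2l+1) scaling, -0.394870+0.000000i ⇒ P_6 = -0.394870

-0.394870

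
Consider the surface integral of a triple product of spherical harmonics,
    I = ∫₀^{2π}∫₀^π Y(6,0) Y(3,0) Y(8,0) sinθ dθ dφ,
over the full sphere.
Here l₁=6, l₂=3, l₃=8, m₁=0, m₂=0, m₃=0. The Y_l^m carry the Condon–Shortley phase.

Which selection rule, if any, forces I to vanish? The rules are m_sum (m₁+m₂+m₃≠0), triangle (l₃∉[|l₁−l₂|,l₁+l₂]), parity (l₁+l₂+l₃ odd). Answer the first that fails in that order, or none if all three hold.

parity

m₁+m₂+m₃ = 0 + 0 + 0 = 0  ✓
triangle: |6−3|=3 ≤ l₃=8 ≤ 6+3=9  ✓
parity: l₁+l₂+l₃ = 17 is odd  ✗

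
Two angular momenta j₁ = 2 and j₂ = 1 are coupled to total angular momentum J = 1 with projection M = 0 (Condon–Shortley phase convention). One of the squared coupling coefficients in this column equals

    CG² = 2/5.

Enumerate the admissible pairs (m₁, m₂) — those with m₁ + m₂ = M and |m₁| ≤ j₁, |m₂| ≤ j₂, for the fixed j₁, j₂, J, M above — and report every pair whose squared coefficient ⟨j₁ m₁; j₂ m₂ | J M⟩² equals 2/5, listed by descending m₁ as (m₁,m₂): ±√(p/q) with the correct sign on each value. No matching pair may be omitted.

(0,0): −√(2/5)

Admissible pairs with m₁+m₂ = M = 0: (-1,1), (0,0), (1,-1)
  (m₁,m₂)=(1,-1): CG² = 3/10, CG = +√(3/10)
  (m₁,m₂)=(0,0): CG² = 2/5, CG = −√(2/5)   ← matches the target
  (m₁,m₂)=(-1,1): CG² = 3/10, CG = +√(3/10)
Pairs with CG² = 2/5: (0,0): −√(2/5)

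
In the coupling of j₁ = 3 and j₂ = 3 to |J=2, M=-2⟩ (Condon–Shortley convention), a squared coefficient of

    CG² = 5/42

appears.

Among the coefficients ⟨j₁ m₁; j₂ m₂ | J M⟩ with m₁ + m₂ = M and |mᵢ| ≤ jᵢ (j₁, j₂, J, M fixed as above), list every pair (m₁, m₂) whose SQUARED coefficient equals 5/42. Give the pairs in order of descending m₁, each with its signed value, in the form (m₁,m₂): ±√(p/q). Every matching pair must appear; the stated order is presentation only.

(1,-3): +√(5/42); (-3,1): +√(5/42)

Admissible pairs with m₁+m₂ = M = -2: (-3,1), (-2,0), (-1,-1), (0,-2), (1,-3)
  (m₁,m₂)=(1,-3): CG² = 5/42, CG = +√(5/42)   ← matches the target
  (m₁,m₂)=(0,-2): CG² = 5/21, CG = −√(5/21)
  (m₁,m₂)=(-1,-1): CG² = 2/7, CG = +√(2/7)
  (m₁,m₂)=(-2,0): CG² = 5/21, CG = −√(5/21)
  (m₁,m₂)=(-3,1): CG² = 5/42, CG = +√(5/42)   ← matches the target
Pairs with CG² = 5/42: (1,-3): +√(5/42); (-3,1): +√(5/42)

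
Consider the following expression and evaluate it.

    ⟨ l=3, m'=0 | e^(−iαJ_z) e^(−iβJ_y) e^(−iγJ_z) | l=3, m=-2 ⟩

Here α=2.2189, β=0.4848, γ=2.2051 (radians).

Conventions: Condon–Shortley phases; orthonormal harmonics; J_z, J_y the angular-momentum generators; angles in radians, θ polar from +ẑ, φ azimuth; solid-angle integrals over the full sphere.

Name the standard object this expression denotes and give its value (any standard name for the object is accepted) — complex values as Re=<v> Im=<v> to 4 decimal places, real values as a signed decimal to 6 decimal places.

Wigner D-matrix element, Re=-0.0783 Im=-0.2512

This is a Wigner D-matrix element — the rotation-matrix element ⟨l m'| R(α,β,γ) |l m⟩ in the angular-momentum basis.
Split into d^3_{0,-2}(β=0.4848) × two z-phases.
Half-angle: c=0.970765, s=0.240033. N=√(6·6·1·120)=65.726707
k∈{0,1} keeps every argument non-negative
  k=0: (−1)^2·65.7267/(12)·0.9708^4·0.2400^2 = +0.280259
  k=1: (−1)^3·65.7267/(12)·0.9708^2·0.2400^4 = -0.017135
d^3_{0,-2}(0.4848) = +0.280259 -0.017135 = +0.263124
D = (+1.000000+0.000000i)·(+0.263124)·(-0.297611-0.954687i) = -0.078309-0.251201i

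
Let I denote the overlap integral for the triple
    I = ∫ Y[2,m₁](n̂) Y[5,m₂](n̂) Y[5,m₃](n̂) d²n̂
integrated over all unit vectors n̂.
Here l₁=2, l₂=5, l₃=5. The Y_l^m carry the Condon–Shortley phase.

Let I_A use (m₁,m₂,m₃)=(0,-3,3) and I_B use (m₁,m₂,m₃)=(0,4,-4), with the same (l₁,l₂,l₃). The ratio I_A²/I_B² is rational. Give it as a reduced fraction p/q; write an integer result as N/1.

1/36

Same 2,5,5: normalisation and zero-m 3j drop out of the ratio.
A: Δ: 2! 2! 8! / 13! → 1/38610; sum: t=0:+1/5760 t=1:−1/5040 t=2:+1/161280 = -1/53760; 3j²(2 5 5; 0 -3 3) = Δ·Π!·Σ² = 1/4290  (sign -1)
B: Δ: 2! 2! 8! / 13! → 1/38610; sum: t=1:−1/40320 t=2:+1/20160 = 1/40320; 3j²(2 5 5; 0 4 -4) = Δ·Π!·Σ² = 6/715  (sign -1)
I_A²/I_B² = (1/4290)/(6/715) = 1/36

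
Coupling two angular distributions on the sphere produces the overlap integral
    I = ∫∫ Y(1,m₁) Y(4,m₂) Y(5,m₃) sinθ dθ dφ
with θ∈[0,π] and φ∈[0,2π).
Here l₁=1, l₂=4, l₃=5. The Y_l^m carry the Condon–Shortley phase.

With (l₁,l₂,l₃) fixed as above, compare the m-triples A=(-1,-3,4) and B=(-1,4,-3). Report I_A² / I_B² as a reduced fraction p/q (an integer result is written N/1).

36/1

l's match ⇒ only the (l;m) 3-j factors differ between A and B.
A: triangle coeff Δ(1,4,5) = 1/495; Σ_t [0,0]: t=0:+1/10080 = 1/10080; (3j)²=4/55 [(1 4 5; -1 -3 4)], sign=-1
B: triangle coeff Δ(1,4,5) = 1/495; Σ_t [0,0]: t=0:+1/80640 = 1/80640; (3j)²=1/495 [(1 4 5; -1 4 -3)], sign=+1
I_A²/I_B² = (4/55)/(1/495) = 36/1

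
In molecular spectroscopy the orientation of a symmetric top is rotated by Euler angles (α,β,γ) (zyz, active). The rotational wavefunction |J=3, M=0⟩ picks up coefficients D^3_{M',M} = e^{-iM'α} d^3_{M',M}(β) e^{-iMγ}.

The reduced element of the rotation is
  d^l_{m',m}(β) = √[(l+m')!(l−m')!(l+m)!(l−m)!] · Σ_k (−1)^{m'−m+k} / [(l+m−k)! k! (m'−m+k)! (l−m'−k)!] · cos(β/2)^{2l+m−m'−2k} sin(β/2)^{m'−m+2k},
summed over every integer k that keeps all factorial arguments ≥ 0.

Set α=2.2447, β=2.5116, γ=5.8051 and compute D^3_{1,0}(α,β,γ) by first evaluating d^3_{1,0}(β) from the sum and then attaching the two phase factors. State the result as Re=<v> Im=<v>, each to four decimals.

First d^3_{1,0}(β=2.5116), then the phase factors e^{-i(1)α} and e^{-i(0)γ}:
With c≡cos(β/2)=0.309813 and s≡sin(β/2)=0.950798, N=[24·2·6·6]^{1/2}=41.569219
Admissible k: 0..2 (factorial args all ≥0)
  k=0: (−1)^1·41.5692/(12)·0.3098^5·0.9508^1 = -0.009401
  k=1: (−1)^2·41.5692/(4)·0.3098^3·0.9508^3 = +0.265629
  k=2: (−1)^3·41.5692/(12)·0.3098^1·0.9508^5 = -0.833932
d^3_{1,0}(2.5116) = -0.009401 +0.265629 -0.833932 = -0.577704
D = (-0.624041-0.781392i)·(-0.577704)·(+1.000000+0.000000i) = +0.360511+0.451413i

Re=0.3605 Im=0.4514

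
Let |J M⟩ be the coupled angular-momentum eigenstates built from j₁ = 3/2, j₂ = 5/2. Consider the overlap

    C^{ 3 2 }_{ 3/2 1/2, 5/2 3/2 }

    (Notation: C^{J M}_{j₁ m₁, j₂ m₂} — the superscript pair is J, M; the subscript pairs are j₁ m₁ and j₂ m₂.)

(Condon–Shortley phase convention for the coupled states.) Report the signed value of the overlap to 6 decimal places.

√[7·1!2!4!/8! · 2!1!4!1!5!1!] = √(48)
  +(−1)^0/∏(0,1,1,4,1,0)! = 1/24  (running 1/24)
  +(−1)^1/∏(1,0,0,3,2,1)! = -1/12  (running -1/24)
⟨..|..⟩ = √(48)·(-1/24) = -0.288675

-0.288675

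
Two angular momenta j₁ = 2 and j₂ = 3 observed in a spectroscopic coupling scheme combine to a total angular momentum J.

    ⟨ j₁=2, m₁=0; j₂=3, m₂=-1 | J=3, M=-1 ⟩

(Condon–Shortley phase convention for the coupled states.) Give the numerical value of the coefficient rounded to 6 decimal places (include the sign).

-0.387298  (= −√(3/20))

√[7·2!2!4!/9! · 2!2!2!4!2!4!] = √(256/15)
  +(−1)^0/∏(0,2,2,2,0,2)! = 1/16  (running 1/16)
  +(−1)^1/∏(1,1,1,1,1,3)! = -1/6  (running -5/48)
  +(−1)^2/∏(2,0,0,0,2,4)! = 1/96  (running -3/32)
⟨..|..⟩ = √(256/15)·(-3/32) = -0.387298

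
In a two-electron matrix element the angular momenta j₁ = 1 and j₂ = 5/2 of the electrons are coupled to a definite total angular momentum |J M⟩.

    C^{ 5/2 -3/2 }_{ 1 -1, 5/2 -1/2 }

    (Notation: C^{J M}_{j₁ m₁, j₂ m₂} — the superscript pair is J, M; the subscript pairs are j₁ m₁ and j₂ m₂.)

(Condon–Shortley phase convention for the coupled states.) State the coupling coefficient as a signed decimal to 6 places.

-0.676123

√[6·1!1!4!/7! · 0!2!2!3!1!4!] = √(576/35)
  +(−1)^1/∏(1,0,1,1,0,3)! = -1/6  (running -1/6)
⟨..|..⟩ = √(576/35)·(-1/6) = -0.676123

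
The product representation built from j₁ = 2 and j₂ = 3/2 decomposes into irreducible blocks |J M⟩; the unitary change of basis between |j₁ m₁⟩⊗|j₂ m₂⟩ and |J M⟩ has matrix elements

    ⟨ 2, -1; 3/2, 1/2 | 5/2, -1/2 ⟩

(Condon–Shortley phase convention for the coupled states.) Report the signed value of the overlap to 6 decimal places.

-0.597614

triangle: 1!×3!×2!/7! = 12/5040
(j±m)!: 1!×3!×2!×1!×2!×3! = 144
prefactor² = (2J+1)×Δ×N² = 72/35
  k=0: +1/(0!×1!×3!×2!×0!×0!) = 1/12
  k=1: −1/(1!×0!×2!×1!×1!×1!) = -1/2
Σ = -5/12  ⇒  CG² = 72/35×(-5/12)² = 5/14
CG = −√(5/14) = -0.597614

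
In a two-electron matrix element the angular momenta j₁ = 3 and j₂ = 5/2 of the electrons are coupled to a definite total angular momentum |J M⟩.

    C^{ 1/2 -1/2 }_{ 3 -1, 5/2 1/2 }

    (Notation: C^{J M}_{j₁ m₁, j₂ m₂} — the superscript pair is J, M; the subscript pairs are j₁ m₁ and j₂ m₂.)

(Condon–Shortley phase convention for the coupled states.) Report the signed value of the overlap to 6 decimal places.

triangle: 5!·1!·0!/7! = 120/5040
(j±m)!: 2!·4!·3!·2!·0!·1! = 576
prefactor² = (2J+1)·Δ·N² = 192/7
  k=3: −1/(3!·2!·1!·0!·0!·0!) = -1/12
Σ = -1/12  ⇒  CG² = 192/7·(-1/12)² = 4/21
CG = −√(4/21) = -0.436436

−√(4/21) ≈ -0.436436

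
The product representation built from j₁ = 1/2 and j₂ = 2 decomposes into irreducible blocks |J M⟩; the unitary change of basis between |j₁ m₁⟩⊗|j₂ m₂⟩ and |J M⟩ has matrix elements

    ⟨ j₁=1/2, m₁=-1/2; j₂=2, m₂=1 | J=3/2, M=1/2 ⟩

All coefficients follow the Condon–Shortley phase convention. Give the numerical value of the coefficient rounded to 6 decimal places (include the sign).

−√(3/5) ≈ -0.774597

triangle: 1!·0!·3!/5! = 6/120
(j±m)!: 0!·1!·3!·1!·2!·1! = 12
prefactor² = (2J+1)·Δ·N² = 12/5
  k=1: −1/(1!·0!·0!·2!·0!·1!) = -1/2
Σ = -1/2  ⇒  CG² = 12/5·(-1/2)² = 3/5
CG = −√(3/5) = -0.774597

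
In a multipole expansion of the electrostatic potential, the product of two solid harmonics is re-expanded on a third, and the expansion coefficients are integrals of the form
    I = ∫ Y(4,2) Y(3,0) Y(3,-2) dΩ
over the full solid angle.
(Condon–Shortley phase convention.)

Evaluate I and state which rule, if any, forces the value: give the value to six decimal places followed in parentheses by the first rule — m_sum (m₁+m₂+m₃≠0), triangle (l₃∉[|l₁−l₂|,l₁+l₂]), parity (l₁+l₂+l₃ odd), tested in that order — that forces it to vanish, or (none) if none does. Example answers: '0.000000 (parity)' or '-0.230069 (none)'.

m-sum 0 ✓  L=10 even ✓  1≤3≤7 ✓
Π(2lᵢ+1) = 9×7×7 = 441
triangle coeff Δ(4,3,3) = 1/34650
Σ_t [1,3]: t=1:−1/72 t=2:+1/16 t=3:−1/72 = 5/144
(3j)²=2/77 [(4 3 3; 0 0 0)], sign=-1
Σ_t [1,2]: t=1:−1/72 t=2:+1/96 = -1/288
(3j)²=1/462 [(4 3 3; 2 0 -2)], sign=+1
⇒ 4πI² = 3/121
I = (-1)√(3/121/(4π)) = -0.04441841
No selection rule forces the value: the integral is nonzero (none).

-0.044418 (none)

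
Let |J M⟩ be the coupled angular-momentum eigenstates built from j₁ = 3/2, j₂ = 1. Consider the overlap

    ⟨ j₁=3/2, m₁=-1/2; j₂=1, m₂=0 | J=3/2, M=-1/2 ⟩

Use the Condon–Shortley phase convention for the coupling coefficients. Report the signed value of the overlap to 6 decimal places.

-0.258199

√[4·1!2!1!/5! · 1!2!1!1!1!2!] = √(4/15)
  +(−1)^0/∏(0,1,2,1,0,0)! = 1/2  (running 1/2)
  +(−1)^1/∏(1,0,1,0,1,1)! = -1  (running -1/2)
⟨..|..⟩ = √(4/15)·(-1/2) = -0.258199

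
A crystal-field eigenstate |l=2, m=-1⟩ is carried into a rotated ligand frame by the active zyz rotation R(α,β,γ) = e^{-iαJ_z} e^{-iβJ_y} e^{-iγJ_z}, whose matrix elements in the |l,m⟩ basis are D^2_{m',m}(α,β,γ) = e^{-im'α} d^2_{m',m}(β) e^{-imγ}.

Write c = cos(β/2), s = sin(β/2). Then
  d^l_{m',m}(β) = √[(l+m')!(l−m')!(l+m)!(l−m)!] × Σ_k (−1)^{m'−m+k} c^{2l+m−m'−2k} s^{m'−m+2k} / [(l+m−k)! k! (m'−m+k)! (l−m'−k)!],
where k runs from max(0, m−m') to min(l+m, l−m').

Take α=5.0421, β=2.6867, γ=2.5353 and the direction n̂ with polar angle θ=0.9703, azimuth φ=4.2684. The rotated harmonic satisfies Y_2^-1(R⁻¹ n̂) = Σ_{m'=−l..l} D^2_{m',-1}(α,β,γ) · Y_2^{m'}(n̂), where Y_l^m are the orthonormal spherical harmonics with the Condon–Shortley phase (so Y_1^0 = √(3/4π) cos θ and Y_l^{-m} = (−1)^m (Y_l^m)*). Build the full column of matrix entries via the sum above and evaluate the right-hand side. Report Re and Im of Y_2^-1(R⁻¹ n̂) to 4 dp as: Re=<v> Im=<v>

Need the full column D^2_{m',-1} for m'=−2..2 at α=5.0421, β=2.6867, γ=2.5353.
cos(β/2)=0.225490, sin(β/2)=0.974245
d^2_{-2,-1}: single k=1 term ⇒ +0.022340;  D = +0.022308+0.001186i
d^2_{-1,-1}: k∈[0..1] ⇒ +0.002585 -0.144782 = -0.142196;  D = -0.038829-0.136792i
d^2_{0,-1}: k∈[0..1] ⇒ -0.027361 +0.510750 = +0.483390;  D = -0.397233+0.275447i
d^2_{1,-1}: k∈[0..1] ⇒ +0.144782 -0.900894 = -0.756112;  D = +0.608817+0.448382i
d^2_{2,-1}: single k=0 term ⇒ -0.417026;  D = -0.125263+0.397769i
Y_2^{m'}(θ=0.9703,φ=4.2684) and Σ D·Y over m':
  (+0.0223+0.0012i)·(-0.1659-0.2040i)  (-0.0388-0.1368i)·(-0.1547+0.3252i)  (-0.3972+0.2754i)·(-0.0133+0.0000i)  (+0.6088+0.4484i)·(+0.1547+0.3252i)  (-0.1253+0.3978i)·(-0.1659+0.2040i)
Y_2^-1(R⁻¹ n̂) = -0.059685+0.175957i

Re=-0.0597 Im=0.1760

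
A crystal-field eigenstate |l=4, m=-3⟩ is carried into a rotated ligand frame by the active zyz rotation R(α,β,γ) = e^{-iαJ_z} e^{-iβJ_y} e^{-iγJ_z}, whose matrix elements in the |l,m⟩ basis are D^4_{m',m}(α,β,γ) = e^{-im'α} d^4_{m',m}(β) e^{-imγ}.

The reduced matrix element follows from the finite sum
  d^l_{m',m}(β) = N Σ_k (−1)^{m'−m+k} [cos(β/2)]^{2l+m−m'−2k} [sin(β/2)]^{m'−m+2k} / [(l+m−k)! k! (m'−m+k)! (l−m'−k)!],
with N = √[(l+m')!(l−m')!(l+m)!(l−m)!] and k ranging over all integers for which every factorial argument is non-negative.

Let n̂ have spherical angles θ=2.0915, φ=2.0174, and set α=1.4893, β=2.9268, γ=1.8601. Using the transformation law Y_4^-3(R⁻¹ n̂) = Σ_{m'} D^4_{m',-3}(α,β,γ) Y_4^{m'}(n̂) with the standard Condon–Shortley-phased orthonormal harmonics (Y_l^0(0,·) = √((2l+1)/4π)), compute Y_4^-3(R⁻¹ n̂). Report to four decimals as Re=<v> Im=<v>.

Re=-0.1549 Im=-0.3247

Need the full column D^4_{m',-3} for m'=−4..4 at α=1.4893, β=2.9268, γ=1.8601.
cos(β/2)=0.107190, sin(β/2)=0.994239
d^4_{-4,-3}: single k=1 term ⇒ +0.000000;  D = +0.000000-0.000000i
d^4_{-3,-3}: k∈[0..1] ⇒ +0.000000 -0.000010 = -0.000010;  D = +0.000009+0.000006i
d^4_{-2,-3}: k∈[0..1] ⇒ -0.000001 +0.000156 = +0.000156;  D = -0.000101+0.000118i
d^4_{-1,-3}: k∈[0..1] ⇒ +0.000012 -0.001706 = -0.001695;  D = -0.001197-0.001199i
d^4_{0,-3}: k∈[0..1] ⇒ -0.000165 +0.014157 = +0.013993;  D = +0.010676-0.009045i
d^4_{1,-3}: k∈[0..1] ⇒ +0.001706 -0.088089 = -0.086383;  D = +0.050289+0.070235i
d^4_{2,-3}: k∈[0..1] ⇒ -0.013431 +0.385170 = +0.371739;  D = -0.318864+0.191090i
d^4_{3,-3}: k∈[0..1] ⇒ +0.077687 -0.954827 = -0.877140;  D = -0.388144-0.786587i
d^4_{4,-3}: single k=0 term ⇒ -0.291161;  D = -0.270725+0.107159i
Y_4^{m'}(θ=2.0915,φ=2.0174) and Σ D·Y over m':
  (+0.0000-0.0000i)·(-0.0536-0.2448i)  (+0.0000+0.0000i)·(-0.3957-0.0931i)  (-0.0001+0.0001i)·(-0.1156+0.1437i)  (-0.0012-0.0012i)·(-0.1118-0.2334i)  (+0.0107-0.0090i)·(-0.2413+0.0000i)  (+0.0503+0.0702i)·(+0.1118-0.2334i)  (-0.3189+0.1911i)·(-0.1156-0.1437i)  (-0.3881-0.7866i)·(+0.3957-0.0931i)  (-0.2707+0.1072i)·(-0.0536+0.2448i)
Y_4^-3(R⁻¹ n̂) = -0.154903-0.324740i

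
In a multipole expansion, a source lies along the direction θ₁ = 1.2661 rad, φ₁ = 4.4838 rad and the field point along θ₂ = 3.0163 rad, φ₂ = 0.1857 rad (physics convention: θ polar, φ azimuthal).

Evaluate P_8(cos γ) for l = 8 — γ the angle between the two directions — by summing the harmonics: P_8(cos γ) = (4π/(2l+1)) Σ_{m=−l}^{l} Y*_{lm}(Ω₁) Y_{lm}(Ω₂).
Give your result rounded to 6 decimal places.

-0.279620

Term-by-term m-sum for l=8 (normalisation 4π/17 = 0.739198):
  m=-8: (-0.090153, -0.341761) × (0.000000, -0.000000) = (-0.000000, 0.000000)  (running Σ = (-0.000000, 0.000000))
  m=-7: (0.444437, -0.013038) × (-0.000000, 0.000001) = (-0.000000, 0.000000)  (running Σ = (-0.000000, 0.000000))
  m=-6: (-0.019654, 0.097323) × (0.000009, -0.000018) = (0.000002, 0.000001)  (running Σ = (0.000001, 0.000002))
  m=-5: (0.289300, 0.131928) × (-0.000173, 0.000232) = (-0.000081, 0.000044)  (running Σ = (-0.000079, 0.000046))
  m=-4: (-0.139088, 0.180536) × (0.002333, -0.002142) = (0.000062, 0.000719)  (running Σ = (-0.000017, 0.000765))
  m=-3: (0.140575, 0.171800) × (-0.021816, 0.013589) = (-0.005401, -0.001838)  (running Σ = (-0.005418, -0.001073))
  m=-2: (-0.241243, 0.118677) × (0.137619, -0.053599) = (-0.026839, 0.029263)  (running Σ = (-0.032257, 0.028190))
  m=-1: (0.039684, 0.170569) × (-0.526432, 0.098898) = (-0.037760, -0.085868)  (running Σ = (-0.070017, -0.057678))
  m=0: (-0.278075, -0.000000) × (0.856755, 0.000000) = (-0.238242, -0.000000)  (running Σ = (-0.308258, -0.057678))
  m=1: (-0.039684, 0.170569) × (0.526432, 0.098898) = (-0.037760, 0.085868)  (running Σ = (-0.346018, 0.028190))
  m=2: (-0.241243, -0.118677) × (0.137619, 0.053599) = (-0.026839, -0.029263)  (running Σ = (-0.372857, -0.001073))
  m=3: (-0.140575, 0.171800) × (0.021816, 0.013589) = (-0.005401, 0.001838)  (running Σ = (-0.378258, 0.000765))
  m=4: (-0.139088, -0.180536) × (0.002333, 0.002142) = (0.000062, -0.000719)  (running Σ = (-0.378196, 0.000046))
  m=5: (-0.289300, 0.131928) × (0.000173, 0.000232) = (-0.000081, -0.000044)  (running Σ = (-0.378277, 0.000002))
  m=6: (-0.019654, -0.097323) × (0.000009, 0.000018) = (0.000002, -0.000001)  (running Σ = (-0.378275, 0.000000))
  m=7: (-0.444437, -0.013038) × (0.000000, 0.000001) = (-0.000000, -0.000000)  (running Σ = (-0.378275, 0.000000))
  m=8: (-0.090153, 0.341761) × (0.000000, 0.000000) = (-0.000000, -0.000000)  (running Σ = (-0.378275, -0.000000))
Accumulated sum (-0.378275, -0.000000); after 4π/(2l+1) scaling, (-0.279620, -0.000000) ⇒ P_8 = -0.279620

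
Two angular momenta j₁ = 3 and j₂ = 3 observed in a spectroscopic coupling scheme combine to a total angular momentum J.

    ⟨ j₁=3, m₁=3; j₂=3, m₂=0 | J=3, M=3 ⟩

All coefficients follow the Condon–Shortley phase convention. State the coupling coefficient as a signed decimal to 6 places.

+0.408248  (= +√(1/6))

j₁+j₂−J=3  J+j₁−j₂=3  J−j₁+j₂=3  j₁+j₂+J+1=10
(j₁±m₁, j₂±m₂, J±M) = (6,0,3,3,6,0)
P² = 7776
sum k=0..0:
  [0] +1/216 = 1/216
S = 1/216
C² = P²·S² = 1/6 ; C = +0.408248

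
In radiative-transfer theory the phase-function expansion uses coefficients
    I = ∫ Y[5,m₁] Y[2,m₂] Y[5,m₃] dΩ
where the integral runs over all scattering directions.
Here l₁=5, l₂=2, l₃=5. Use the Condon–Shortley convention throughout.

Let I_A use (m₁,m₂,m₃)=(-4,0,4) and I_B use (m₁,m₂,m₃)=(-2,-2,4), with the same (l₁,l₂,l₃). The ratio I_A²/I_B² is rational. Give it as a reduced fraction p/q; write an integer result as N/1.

1/2

Same 5,2,5: normalisation and zero-m 3j drop out of the ratio.
A: Δ: 2! 8! 2! / 13! → 1/38610; sum: t=1:−1/40320 t=2:+1/20160 = 1/40320; 3j²(5 2 5; -4 0 4) = Δ·Π!·Σ² = 6/715  (sign -1)
B: Δ: 2! 8! 2! / 13! → 1/38610; sum: t=0:+1/20160 = 1/20160; 3j²(5 2 5; -2 -2 4) = Δ·Π!·Σ² = 12/715  (sign -1)
I_A²/I_B² = (6/715)/(12/715) = 1/2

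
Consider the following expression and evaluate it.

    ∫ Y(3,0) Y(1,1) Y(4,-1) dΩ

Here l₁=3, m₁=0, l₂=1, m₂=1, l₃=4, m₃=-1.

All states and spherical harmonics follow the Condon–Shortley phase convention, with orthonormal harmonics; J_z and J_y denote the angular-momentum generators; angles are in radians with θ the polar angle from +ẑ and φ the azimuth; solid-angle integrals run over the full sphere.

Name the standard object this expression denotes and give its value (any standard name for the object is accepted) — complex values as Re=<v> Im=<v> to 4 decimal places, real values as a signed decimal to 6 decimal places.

Gaunt coefficient, -0.194664

This is a Gaunt coefficient — the integral of a triple product of spherical harmonics over the sphere.
m-sum 0 ✓  L=8 even ✓  2≤4≤4 ✓
Π(2lᵢ+1) = 7×3×9 = 189
triangle coeff Δ(3,1,4) = 1/252
Σ_t [0,0]: t=0:+1/36 = 1/36
(3j)²=4/63 [(3 1 4; 0 0 0)], sign=+1
Σ_t [0,0]: t=0:+1/72 = 1/72
(3j)²=5/126 [(3 1 4; 0 1 -1)], sign=-1
⇒ 4πI² = 10/21
I = (-1)√(10/21/(4π)) = -0.19466390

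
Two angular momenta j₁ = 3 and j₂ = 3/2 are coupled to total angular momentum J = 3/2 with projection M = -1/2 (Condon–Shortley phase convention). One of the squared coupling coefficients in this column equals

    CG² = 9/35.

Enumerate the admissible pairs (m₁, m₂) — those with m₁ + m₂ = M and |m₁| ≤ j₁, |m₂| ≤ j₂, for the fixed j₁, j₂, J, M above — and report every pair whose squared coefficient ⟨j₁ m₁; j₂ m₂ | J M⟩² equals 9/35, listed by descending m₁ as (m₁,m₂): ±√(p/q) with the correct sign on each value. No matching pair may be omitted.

Admissible pairs with m₁+m₂ = M = -1/2: (-2,3/2), (-1,1/2), (0,-1/2), (1,-3/2)
  (m₁,m₂)=(1,-3/2): CG² = 4/35, CG = +√(4/35)
  (m₁,m₂)=(0,-1/2): CG² = 9/35, CG = −√(9/35)   ← matches the target
  (m₁,m₂)=(-1,1/2): CG² = 12/35, CG = +√(12/35)
  (m₁,m₂)=(-2,3/2): CG² = 2/7, CG = −√(2/7)
Pairs with CG² = 9/35: (0,-1/2): −√(9/35)

(0,-1/2): −√(9/35)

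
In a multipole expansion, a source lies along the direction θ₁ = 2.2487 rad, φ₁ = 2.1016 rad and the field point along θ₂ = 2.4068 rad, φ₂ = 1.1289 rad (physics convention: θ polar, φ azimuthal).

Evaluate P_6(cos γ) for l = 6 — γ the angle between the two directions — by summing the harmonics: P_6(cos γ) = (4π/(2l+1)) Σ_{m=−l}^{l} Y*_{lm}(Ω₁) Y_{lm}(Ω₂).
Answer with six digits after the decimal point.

-0.306402

Addition theorem: P_6(cos γ) = (4π/13) Σ_m Y*_{lm}(Ω₁) Y_{lm}(Ω₂), m = −6…6:
  m=-6: (+0.107763+0.004661i) × (+0.038703-0.020654i) = +0.004267-0.002045i  (running Σ = +0.004267-0.002045i)
  m=-5: (+0.140950+0.265805i) × (-0.135029-0.100260i) = +0.007617-0.050023i  (running Σ = +0.011884-0.052069i)
  m=-4: (-0.229225+0.371854i) × (-0.071253+0.357390i) = -0.116564-0.108418i  (running Σ = -0.104680-0.160487i)
  m=-3: (-0.256037-0.005535i) × (+0.431746-0.107996i) = -0.111141+0.025261i  (running Σ = -0.215821-0.135226i)
  m=-2: (+0.093867+0.168132i) × (-0.101389-0.123598i) = +0.011264-0.028649i  (running Σ = -0.204557-0.163874i)
  m=-1: (-0.172631+0.294092i) × (+0.132707-0.280507i) = +0.059585+0.087453i  (running Σ = -0.144972-0.076422i)
  m=0: (+0.103180-0.000000i) × (-0.261994+0.000000i) = -0.027033+0.000000i  (running Σ = -0.172004-0.076422i)
  m=1: (+0.172631+0.294092i) × (-0.132707-0.280507i) = +0.059585-0.087453i  (running Σ = -0.112419-0.163874i)
  m=2: (+0.093867-0.168132i) × (-0.101389+0.123598i) = +0.011264+0.028649i  (running Σ = -0.101155-0.135226i)
  m=3: (+0.256037-0.005535i) × (-0.431746-0.107996i) = -0.111141-0.025261i  (running Σ = -0.212295-0.160487i)
  m=4: (-0.229225-0.371854i) × (-0.071253-0.357390i) = -0.116564+0.108418i  (running Σ = -0.328860-0.052069i)
  m=5: (-0.140950+0.265805i) × (+0.135029-0.100260i) = +0.007617+0.050023i  (running Σ = -0.321243-0.002045i)
  m=6: (+0.107763-0.004661i) × (+0.038703+0.020654i) = +0.004267+0.002045i  (running Σ = -0.316976+0.000000i)
Σ over m = -0.316976+0.000000i; ×(4π/13) → -0.306402+0.000000i. Real part: -0.306402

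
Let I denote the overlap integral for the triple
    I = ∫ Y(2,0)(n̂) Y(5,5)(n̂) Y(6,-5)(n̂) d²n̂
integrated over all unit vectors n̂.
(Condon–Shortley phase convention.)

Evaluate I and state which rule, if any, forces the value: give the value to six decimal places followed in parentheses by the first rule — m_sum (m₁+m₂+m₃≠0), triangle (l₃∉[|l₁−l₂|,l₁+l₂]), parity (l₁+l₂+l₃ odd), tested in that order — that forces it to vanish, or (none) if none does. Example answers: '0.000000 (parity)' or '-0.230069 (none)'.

l₁+l₂+l₃=13 is odd: 3j(l;000)=0 ⇒ I=0

0.000000 (parity)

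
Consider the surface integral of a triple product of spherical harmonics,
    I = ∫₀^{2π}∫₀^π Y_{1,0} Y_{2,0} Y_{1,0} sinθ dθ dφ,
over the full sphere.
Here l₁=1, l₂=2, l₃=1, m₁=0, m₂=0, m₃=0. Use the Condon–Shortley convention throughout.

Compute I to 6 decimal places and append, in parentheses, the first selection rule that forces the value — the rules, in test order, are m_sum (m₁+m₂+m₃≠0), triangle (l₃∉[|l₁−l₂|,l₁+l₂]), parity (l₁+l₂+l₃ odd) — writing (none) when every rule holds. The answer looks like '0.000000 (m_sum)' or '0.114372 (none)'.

Checks pass: Σm=0; 4 even; l₃=1∈[1,3].
(2·1+1)(2·2+1)(2·1+1) = 45
Δ: 2! 0! 2! / 5! → 1/30
sum: t=1:−1/1 = -1/1
3j²(1 2 1; 0 0 0) = Δ·Π!·Σ² = 2/15  (sign +1)
(m-triple is (0,0,0) — same symbol as above.)
combine: 4πI² = 45·2/15·2/15 = 4/5
take √, sign +1: I = 0.25231325
No selection rule forces the value: the integral is nonzero (none).

0.252313 (none)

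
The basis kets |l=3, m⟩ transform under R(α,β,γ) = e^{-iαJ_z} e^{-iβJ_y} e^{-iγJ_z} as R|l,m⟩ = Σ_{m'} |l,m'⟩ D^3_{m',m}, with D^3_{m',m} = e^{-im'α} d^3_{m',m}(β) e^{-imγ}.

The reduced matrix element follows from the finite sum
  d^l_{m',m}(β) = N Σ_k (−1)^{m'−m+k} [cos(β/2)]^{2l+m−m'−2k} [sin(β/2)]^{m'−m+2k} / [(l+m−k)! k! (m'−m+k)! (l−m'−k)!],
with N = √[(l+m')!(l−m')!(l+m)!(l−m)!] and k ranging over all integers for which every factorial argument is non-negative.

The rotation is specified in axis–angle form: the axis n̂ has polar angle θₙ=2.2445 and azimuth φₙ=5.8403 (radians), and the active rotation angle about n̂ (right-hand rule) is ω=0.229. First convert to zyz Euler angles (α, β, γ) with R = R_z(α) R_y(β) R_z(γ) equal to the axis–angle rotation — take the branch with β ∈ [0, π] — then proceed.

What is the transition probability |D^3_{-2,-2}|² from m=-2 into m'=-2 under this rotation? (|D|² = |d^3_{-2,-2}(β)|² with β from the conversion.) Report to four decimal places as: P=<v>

P=0.8781

Axis–angle → zyz. n̂ = (sinθₙcosφₙ, sinθₙsinφₙ, cosθₙ) = (+0.706115, -0.334917, -0.623885), ω = 0.2290.
R = I cosω + sinω [n̂]ₓ + (1−cosω) n̂n̂ᵀ gives
  R = [+0.986910, +0.135450, -0.087528; -0.147798, +0.976822, -0.154836; +0.064527, +0.165746, +0.984055]
β = atan2(√(R₁₃²+R₂₃²), R₃₃) = 0.178815; α = atan2(R₂₃, R₁₃) mod 2π = 4.197878; γ = atan2(R₃₂, −R₃₁) mod 2π = 1.942056
D^3_{-2,-2}(4.1979,0.1788,1.9421) = e^{-i·-2·4.1979}·d^3_{-2,-2}(0.1788)·e^{-i·-2·1.9421}. Compute d first:
Half-angle: c=0.996006, s=0.089288. N=√(1·120·1·120)=120.000000
k∈{0,1} keeps every argument non-negative
  k=0: (−1)^0·120.0000/(120)·0.9960^6·0.0893^0 = +0.976273
  k=1: (−1)^1·120.0000/(24)·0.9960^4·0.0893^2 = -0.039229
d^3_{-2,-2}(0.1788) = +0.976273 -0.039229 = +0.937044
|D^3_{-2,-2}|² = |d^3_{-2,-2}(β)|² = (+0.937044)² = 0.878052 (the z-rotation phases have unit modulus)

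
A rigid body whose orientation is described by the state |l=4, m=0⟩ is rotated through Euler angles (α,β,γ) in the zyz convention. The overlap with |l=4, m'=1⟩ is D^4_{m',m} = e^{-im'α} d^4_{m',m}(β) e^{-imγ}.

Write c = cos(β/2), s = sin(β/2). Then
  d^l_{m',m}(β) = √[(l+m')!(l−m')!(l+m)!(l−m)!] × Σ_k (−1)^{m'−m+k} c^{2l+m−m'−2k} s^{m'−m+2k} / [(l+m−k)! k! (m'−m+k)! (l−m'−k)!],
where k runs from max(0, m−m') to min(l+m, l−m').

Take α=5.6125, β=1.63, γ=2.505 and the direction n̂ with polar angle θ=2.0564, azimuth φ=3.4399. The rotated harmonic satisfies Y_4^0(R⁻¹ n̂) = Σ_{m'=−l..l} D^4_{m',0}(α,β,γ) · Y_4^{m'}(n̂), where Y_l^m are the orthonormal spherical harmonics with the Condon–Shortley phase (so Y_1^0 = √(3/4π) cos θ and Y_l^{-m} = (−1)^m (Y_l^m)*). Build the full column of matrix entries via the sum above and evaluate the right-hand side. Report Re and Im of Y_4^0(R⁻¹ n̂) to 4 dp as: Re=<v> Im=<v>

Re=-0.2062 Im=0.0000

Need the full column D^4_{m',0} for m'=−4..4 at α=5.6125, β=1.6300, γ=2.5050.
cos(β/2)=0.685868, sin(β/2)=0.727726
d^4_{-4,0}: single k=4 term ⇒ +0.519258;  D = -0.465546-0.229989i
d^4_{-3,0}: k∈[3..4] ⇒ +0.692103 -0.779156 = -0.087053;  D = +0.037179+0.078715i
d^4_{-2,0}: k∈[2..4] ⇒ +0.523000 -1.570087 +0.662840 = -0.384248;  D = -0.087385+0.374179i
d^4_{-1,0}: k∈[1..4] ⇒ +0.232364 -1.569543 +1.766961 -0.331535 = +0.098247;  D = +0.076966-0.061062i
d^4_{0,0}: k∈[0..4] ⇒ +0.048970 -0.882064 +2.234273 -1.117912 +0.078658 = +0.361925;  D = +0.361925+0.000000i
d^4_{1,0}: k∈[0..3] ⇒ -0.232364 +1.569543 -1.766961 +0.331535 = -0.098247;  D = -0.076966-0.061062i
d^4_{2,0}: k∈[0..2] ⇒ +0.523000 -1.570087 +0.662840 = -0.384248;  D = -0.087385-0.374179i
d^4_{3,0}: k∈[0..1] ⇒ -0.692103 +0.779156 = +0.087053;  D = -0.037179+0.078715i
d^4_{4,0}: single k=0 term ⇒ +0.519258;  D = -0.465546+0.229989i
Y_4^{m'}(θ=2.0564,φ=3.4399) and Σ D·Y over m':
  (-0.4655-0.2300i)·(+0.0998-0.2517i)  (+0.0372+0.0787i)·(+0.2528-0.3153i)  (-0.0874+0.3742i)·(+0.1136-0.0772i)  (+0.0770-0.0611i)·(-0.2753+0.0847i)  (+0.3619+0.0000i)·(-0.1983+0.0000i)  (-0.0770-0.0611i)·(+0.2753+0.0847i)  (-0.0874-0.3742i)·(+0.1136+0.0772i)  (-0.0372+0.0787i)·(-0.2528-0.3153i)  (-0.4655+0.2300i)·(+0.0998+0.2517i)
Y_4^0(R⁻¹ n̂) = -0.206169+0.000000i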